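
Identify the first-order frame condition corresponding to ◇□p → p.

symmetry

This is a form of the B axiom.
It corresponds to symmetry: ∀x ∀y (Rxy → Ryx).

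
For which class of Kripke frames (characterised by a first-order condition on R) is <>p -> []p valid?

partial functionality

This is the CD axiom.
It corresponds to partial functionality: forall x forall y forall z (Rxy & Rxz -> y = z).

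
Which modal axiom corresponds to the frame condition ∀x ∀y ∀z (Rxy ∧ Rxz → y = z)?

A defining formula is ◇p → □p (the CD axiom).

◇p → □p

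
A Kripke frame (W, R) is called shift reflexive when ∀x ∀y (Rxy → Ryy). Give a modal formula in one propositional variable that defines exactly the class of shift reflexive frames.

□(□r → r)

A defining formula is □(□r → r) (the T□ axiom).
Suppose □(□r→r) is valid. Take Rxy and set V(r)={w : Ryw}. Then at y, □r holds; since □(□r→r) at x, □r→r at y, so r at y, i.e. Ryy.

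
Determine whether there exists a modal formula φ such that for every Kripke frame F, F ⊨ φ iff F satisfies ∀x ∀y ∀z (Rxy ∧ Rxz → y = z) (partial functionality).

Definable; ◇p → □p defines it

Yes: it is partial functionality, defined by the CD schema ◇p → □p.
Suppose ◇p→□p is valid. Take Rxy, Rxz and set V(p)={y}. Then ◇p at x, so □p at x, so p at z, i.e. z=y.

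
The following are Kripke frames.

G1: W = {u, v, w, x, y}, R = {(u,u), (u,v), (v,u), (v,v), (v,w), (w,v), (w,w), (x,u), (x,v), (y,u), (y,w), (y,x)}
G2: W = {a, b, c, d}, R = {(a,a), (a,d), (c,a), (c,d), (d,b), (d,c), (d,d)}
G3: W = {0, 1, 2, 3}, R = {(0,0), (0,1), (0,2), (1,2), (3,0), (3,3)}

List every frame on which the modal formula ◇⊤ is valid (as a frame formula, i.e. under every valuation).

G1

The schema corresponds to seriality: ∀x ∃y Rxy.
G1: condition met.
G2: fails — world b has no successor.
G3: fails — world 2 has no successor.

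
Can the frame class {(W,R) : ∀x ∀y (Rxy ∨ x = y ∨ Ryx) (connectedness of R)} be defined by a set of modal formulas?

If a class were modally definable it would be closed under disjoint unions (Goldblatt–Thomason).
Take 4 disjoint single-world reflexive frames: each is trivially connected, but their disjoint union has 4 worlds with no edge between distinct components, so it is not connected.
Hence connectedness of R is not modally definable.

No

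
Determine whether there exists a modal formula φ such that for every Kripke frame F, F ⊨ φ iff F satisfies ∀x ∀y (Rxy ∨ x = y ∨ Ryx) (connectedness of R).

Modal frame validity is preserved under disjoint unions.
Take 2 disjoint single-world reflexive frames: each is trivially connected, but their disjoint union has 2 worlds with no edge between distinct components, so it is not connected.
Hence connectedness of R is not modally definable.

Not definable by any modal formula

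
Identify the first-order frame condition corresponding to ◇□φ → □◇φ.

convergence: ∀x ∀y ∀z (Rxy ∧ Rxz → ∃w (Ryw ∧ Rzw))

Suppose ◇□φ→□◇φ is valid. Take Rxy, Rxz and set V(φ)={w : Ryw}. Then □φ at y so ◇□φ at x, so □◇φ at x, so ◇φ at z, giving w with Rzw and Ryw.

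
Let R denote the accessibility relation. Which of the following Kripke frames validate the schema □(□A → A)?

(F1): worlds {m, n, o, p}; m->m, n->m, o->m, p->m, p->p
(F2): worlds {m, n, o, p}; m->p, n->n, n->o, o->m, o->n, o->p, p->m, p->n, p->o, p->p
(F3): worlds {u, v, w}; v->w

(F1)

This is the axiom for shift-reflexivity; its first-order frame correspondent is ∀x ∀y (Rxy → Ryy).
(F1): condition met.
(F2): fails — Rom but not Rmm.
(F3): fails — Rvw but not Rww.
Valid on: (F1).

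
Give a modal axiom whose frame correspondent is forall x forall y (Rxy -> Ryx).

A defining formula is p → □◇p (the B axiom).
Suppose p→□◇p is valid. Take Rxy and set V(p)={x}. Then p at x, so □◇p at x, so ◇p at y, so some z with Ryz has p; z=x, i.e. Ryx.

p → □◇p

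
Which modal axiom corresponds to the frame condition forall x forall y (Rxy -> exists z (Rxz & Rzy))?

This is density; the standard corresponding axiom is C4: □□q → □q.
Suppose □□q→□q is valid. Take Rxy and set V(q)={w : xR²w}. Then □□q at x, so □q at x, so q at y, i.e. ∃z(Rxz∧Rzy).

□□q → □q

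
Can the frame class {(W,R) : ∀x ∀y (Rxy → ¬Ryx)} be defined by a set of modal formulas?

If a class were modally definable it would be closed under surjective bounded morphisms (Goldblatt–Thomason).
The 3-cycle (worlds w0,w1,w2 with w0→w1→w2→w0) is asymmetric. Mapping every world to a single reflexive point • is a surjective bounded morphism, and the reflexive point is not asymmetric (R•• but asymmetry requires ¬R••).
So the class is not modally definable.

No — not modally definable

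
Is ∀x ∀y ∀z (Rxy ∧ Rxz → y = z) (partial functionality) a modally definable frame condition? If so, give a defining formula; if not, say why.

This is a Sahlqvist condition; the CD axiom ◇r → □r defines it.

Yes — defined by ◇r → □r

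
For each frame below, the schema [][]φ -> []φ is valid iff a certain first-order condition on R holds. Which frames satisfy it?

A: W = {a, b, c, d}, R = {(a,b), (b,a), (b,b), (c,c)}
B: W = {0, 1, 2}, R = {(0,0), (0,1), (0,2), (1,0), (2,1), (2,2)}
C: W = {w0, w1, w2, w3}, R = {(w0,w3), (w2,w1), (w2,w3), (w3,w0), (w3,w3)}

A, B

This is the axiom for density; its first-order frame correspondent is forall x forall y (Rxy -> exists z (Rxz & Rzy)).
A: condition met.
B: condition met.
C: fails — Rw2w1 but no z with Rw2z and Rzw1.
Valid on: A, B.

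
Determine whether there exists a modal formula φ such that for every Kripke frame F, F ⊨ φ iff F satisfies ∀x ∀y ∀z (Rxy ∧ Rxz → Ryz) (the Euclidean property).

Yes: it is the Euclidean property, defined by the 5 schema ◇r → □◇r.

Definable; ◇r → □◇r defines it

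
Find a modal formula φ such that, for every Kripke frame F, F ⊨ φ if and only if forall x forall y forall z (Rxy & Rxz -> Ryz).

This is the Euclidean property; the standard corresponding axiom is 5: ◇p → □◇p.
Suppose ◇p→□◇p is valid. Take Rxy, Rxz and set V(p)={y}. Then ◇p at x, so □◇p at x, so ◇p at z, so some w with Rzw has p; w=y, i.e. Rzy. By symmetry of the argument, Ryz.

◇p → □◇p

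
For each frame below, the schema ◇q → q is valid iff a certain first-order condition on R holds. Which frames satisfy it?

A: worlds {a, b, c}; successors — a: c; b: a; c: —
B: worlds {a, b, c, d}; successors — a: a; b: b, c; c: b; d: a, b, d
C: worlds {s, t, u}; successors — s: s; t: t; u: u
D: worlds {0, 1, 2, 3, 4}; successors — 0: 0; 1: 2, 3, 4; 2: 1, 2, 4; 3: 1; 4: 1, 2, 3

Frame correspondent (Sahlqvist): ∀x ∀y (xRy → ∃w (y = w ∧ x = w)) — i.e. a generalized confluence (Geach) condition.
A: fails — aRc but c ≠ a.
B: fails — bRc but c ≠ b.
C: holds.
D: fails — 1R2 but 2 ≠ 1.
Valid on: C.

C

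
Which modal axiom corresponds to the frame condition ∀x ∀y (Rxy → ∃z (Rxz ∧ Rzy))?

□□ψ → □ψ

This is density; the standard corresponding axiom is C4: □□ψ → □ψ.
Suppose □□ψ→□ψ is valid. Take Rxy and set V(ψ)={w : xR²w}. Then □□ψ at x, so □ψ at x, so ψ at y, i.e. ∃z(Rxz∧Rzy).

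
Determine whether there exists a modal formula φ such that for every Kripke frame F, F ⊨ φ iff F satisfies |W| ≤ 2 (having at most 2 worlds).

Modal frame validity is preserved under disjoint unions.
Any modal formula valid on each of 3 disjoint one-world frames is valid on their disjoint union (validity is preserved under disjoint unions). Each one-world frame has |W|=1≤2, but the union has |W|=3.
Hence having at most 2 worlds is not modally definable.

Not modally definable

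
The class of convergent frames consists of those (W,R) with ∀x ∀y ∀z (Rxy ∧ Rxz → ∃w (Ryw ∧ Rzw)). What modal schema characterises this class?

◇□ψ → □◇ψ

A defining formula is ◇□ψ → □◇ψ (the .2 axiom).
Suppose ◇□ψ→□◇ψ is valid. Take Rxy, Rxz and set V(ψ)={w : Ryw}. Then □ψ at y so ◇□ψ at x, so □◇ψ at x, so ◇ψ at z, giving w with Rzw and Ryw.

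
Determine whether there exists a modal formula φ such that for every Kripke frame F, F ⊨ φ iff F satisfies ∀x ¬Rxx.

Modal frame validity is preserved under surjective bounded morphisms.
The 5-cycle (worlds a,b,c,d,e with a→b→c→d→e→a) is irreflexive, and the map sending every world to a single reflexive point • is a surjective bounded morphism (forth: every edge maps to (•,•); back: every world has a successor). So any modal formula valid on the 5-cycle is also valid on the reflexive point, which is not irreflexive.
So the class is not modally definable.

Not modally definable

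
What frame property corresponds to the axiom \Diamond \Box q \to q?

symmetry: \forall x \forall y (Rxy \to Ryx)

This is frame-equivalent to q → □◇q (substitute ¬q for q and contrapose).
Suppose q→□◇q is valid. Take Rxy and set V(q)={x}. Then q at x, so □◇q at x, so ◇q at y, so some z with Ryz has q; z=x, i.e. Ryx.
Conversely, on a frame with symmetry the schema holds at every world under every valuation.
So the correspondent is symmetry.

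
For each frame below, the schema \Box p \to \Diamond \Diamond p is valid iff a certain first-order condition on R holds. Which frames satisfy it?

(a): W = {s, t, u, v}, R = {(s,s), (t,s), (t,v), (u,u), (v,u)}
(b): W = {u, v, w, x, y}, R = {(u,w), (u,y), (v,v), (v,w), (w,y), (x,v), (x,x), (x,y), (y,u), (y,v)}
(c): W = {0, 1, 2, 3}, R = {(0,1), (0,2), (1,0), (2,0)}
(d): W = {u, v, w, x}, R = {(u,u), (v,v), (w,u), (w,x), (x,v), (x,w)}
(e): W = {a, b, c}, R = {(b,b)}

(a), (d)

The schema corresponds to a generalized confluence (Geach) condition: \forall x \exists w (xRw \wedge x R^2 w).
(a): condition met.
(b): fails — at w but no t with wRt and wR²t.
(c): fails — at 0 but no w with 0Rw and 0R²w.
(d): condition met.
(e): fails — at a but no w with aRw and aR²w.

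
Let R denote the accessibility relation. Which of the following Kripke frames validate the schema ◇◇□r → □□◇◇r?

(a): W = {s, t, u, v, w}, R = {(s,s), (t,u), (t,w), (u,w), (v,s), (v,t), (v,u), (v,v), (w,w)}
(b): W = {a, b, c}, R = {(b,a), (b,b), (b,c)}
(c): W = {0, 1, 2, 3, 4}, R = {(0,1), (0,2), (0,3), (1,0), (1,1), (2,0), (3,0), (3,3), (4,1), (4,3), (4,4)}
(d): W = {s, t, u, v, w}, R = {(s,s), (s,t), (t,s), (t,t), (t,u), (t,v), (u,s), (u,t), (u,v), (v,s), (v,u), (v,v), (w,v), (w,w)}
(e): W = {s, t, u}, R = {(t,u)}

(d), (e)

Frame correspondent (Sahlqvist): ∀x ∀y ∀z ((xR²y ∧ xR²z) → ∃w (yRw ∧ zR²w)) — i.e. a generalized confluence (Geach) condition.
(a): fails — vR²s, vR²t but no w* with sRw* and tR²w*.
(b): fails — bR²a, bR²a but no w with aRw and aR²w.
(c): fails — 1R²2, 1R²2 but no w with 2Rw and 2R²w.
(d): satisfies the condition.
(e): satisfies the condition.
Valid on: (d), (e).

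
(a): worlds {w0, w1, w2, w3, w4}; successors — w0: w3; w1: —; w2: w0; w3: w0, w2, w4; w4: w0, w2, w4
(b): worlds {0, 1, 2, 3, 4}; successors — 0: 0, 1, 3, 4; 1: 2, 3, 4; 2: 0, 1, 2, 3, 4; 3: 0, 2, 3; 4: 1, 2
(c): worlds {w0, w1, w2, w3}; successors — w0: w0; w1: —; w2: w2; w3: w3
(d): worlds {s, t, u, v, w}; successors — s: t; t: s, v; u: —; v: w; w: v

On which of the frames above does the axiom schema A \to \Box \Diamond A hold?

(c)

Frame correspondent (Sahlqvist): \forall x \forall y (Rxy \to Ryx) — i.e. symmetry.
(a): fails — Rw3w2 but not Rw2w3.
(b): fails — R01 but not R10.
(c): satisfies the condition.
(d): fails — Rtv but not Rvt.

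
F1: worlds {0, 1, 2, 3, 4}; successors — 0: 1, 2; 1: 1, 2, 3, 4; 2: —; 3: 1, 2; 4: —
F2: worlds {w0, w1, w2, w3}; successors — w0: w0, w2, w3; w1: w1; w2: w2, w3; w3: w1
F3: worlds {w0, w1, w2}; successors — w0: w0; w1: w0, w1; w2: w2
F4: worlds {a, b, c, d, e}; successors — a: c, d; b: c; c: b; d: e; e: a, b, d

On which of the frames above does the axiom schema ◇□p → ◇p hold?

The schema corresponds to a generalized confluence (Geach) condition: ∀x ∀y (xRy → ∃w (yRw ∧ xRw)).
F1: fails — 0R2 but no w with 2Rw and 0Rw.
F2: fails — w0Rw3 but no w with w3Rw and w0Rw.
F3: condition met.
F4: fails — aRc but no w with cRw and aRw.
Valid on: F3.

F3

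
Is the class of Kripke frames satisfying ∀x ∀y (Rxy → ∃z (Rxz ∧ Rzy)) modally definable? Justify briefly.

Yes — defined by □□q → □q

Yes: it is density, defined by the C4 schema □□q → □q.
Suppose □□q→□q is valid. Take Rxy and set V(q)={w : xR²w}. Then □□q at x, so □q at x, so q at y, i.e. ∃z(Rxz∧Rzy).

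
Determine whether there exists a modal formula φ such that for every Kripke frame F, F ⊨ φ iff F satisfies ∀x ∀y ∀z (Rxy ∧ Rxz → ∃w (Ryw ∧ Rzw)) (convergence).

Yes — defined by ◇□r → □◇r

The condition is convergence. A defining modal formula is ◇□r → □◇r.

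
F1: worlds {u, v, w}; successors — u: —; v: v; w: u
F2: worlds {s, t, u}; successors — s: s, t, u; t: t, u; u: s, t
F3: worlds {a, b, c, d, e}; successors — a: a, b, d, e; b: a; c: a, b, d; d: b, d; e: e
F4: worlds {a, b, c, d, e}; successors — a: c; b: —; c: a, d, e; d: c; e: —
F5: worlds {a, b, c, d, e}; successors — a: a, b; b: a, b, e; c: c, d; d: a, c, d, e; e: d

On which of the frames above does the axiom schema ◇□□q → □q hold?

F2

This is the axiom for a generalized confluence (Geach) condition; its first-order frame correspondent is ∀x ∀y ∀z ((xRy ∧ xRz) → ∃w (yR²w ∧ z = w)).
F1: fails — wRu, wRu but no t with uR²t and u=t.
F2: condition met.
F3: fails — aRd, aRe but no w with dR²w and e=w.
F4: fails — cRe, cRa but no w with eR²w and a=w.
F5: fails — bRe, bRb but no w with eR²w and b=w.
Valid on: F2.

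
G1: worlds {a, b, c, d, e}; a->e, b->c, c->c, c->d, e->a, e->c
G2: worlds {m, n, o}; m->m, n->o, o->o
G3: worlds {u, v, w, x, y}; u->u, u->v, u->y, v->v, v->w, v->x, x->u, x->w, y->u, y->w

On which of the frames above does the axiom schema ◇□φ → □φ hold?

This is the axiom for the Euclidean property; its first-order frame correspondent is ∀x ∀y ∀z (Rxy ∧ Rxz → Ryz).
G1: fails — Rae and Rae but not Ree.
G2: ✓.
G3: fails — Ruv and Ruu but not Rvu.
Valid on: G2.

G2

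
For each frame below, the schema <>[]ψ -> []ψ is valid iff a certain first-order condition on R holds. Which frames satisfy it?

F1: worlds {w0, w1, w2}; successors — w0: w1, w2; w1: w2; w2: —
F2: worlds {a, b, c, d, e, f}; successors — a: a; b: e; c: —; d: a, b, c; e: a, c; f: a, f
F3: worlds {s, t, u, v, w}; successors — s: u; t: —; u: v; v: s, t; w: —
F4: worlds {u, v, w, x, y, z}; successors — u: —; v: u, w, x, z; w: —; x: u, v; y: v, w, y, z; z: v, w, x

none

The schema corresponds to the Euclidean property: forall x forall y forall z (Rxy & Rxz -> Ryz).
F1: fails — Rw0w1 and Rw0w1 but not Rw1w1.
F2: fails — Rbe and Rbe but not Ree.
F3: fails — Rsu and Rsu but not Ruu.
F4: fails — Rvz and Rvz but not Rzz.
Valid on no frame.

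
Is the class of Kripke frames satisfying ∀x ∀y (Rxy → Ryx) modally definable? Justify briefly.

Yes: it is symmetry, defined by the B schema p → □◇p.
Suppose p→□◇p is valid. Take Rxy and set V(p)={x}. Then p at x, so □◇p at x, so ◇p at y, so some z with Ryz has p; z=x, i.e. Ryx.

Yes — defined by p → □◇p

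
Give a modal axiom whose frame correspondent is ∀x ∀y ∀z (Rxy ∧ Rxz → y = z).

This is partial functionality; the standard corresponding axiom is CD: ◇r → □r.
Suppose ◇r→□r is valid. Take Rxy, Rxz and set V(r)={y}. Then ◇r at x, so □r at x, so r at z, i.e. z=y.

◇r → □r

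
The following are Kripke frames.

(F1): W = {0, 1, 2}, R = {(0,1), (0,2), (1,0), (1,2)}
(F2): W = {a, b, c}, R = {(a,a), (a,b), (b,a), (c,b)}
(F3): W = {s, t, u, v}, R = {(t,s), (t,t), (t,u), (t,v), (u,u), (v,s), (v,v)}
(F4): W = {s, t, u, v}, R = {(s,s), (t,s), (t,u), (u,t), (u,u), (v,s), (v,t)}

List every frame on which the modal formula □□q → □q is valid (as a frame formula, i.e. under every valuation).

(F3)

Frame correspondent (Sahlqvist): ∀x ∀y (Rxy → ∃z (Rxz ∧ Rzy)) — i.e. density.
(F1): fails — R01 but no z with R0z and Rz1.
(F2): fails — Rcb but no z with Rcz and Rzb.
(F3): condition met.
(F4): fails — Rvt but no z with Rvz and Rzt.
Valid on: (F3).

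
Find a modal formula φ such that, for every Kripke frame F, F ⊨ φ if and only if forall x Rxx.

The condition is reflexivity. The T schema □q → q defines it.
Suppose □q→q is valid. At any x set V(q)={w : Rxw}. Then □q holds at x, so q holds at x, i.e. Rxx.

□q → q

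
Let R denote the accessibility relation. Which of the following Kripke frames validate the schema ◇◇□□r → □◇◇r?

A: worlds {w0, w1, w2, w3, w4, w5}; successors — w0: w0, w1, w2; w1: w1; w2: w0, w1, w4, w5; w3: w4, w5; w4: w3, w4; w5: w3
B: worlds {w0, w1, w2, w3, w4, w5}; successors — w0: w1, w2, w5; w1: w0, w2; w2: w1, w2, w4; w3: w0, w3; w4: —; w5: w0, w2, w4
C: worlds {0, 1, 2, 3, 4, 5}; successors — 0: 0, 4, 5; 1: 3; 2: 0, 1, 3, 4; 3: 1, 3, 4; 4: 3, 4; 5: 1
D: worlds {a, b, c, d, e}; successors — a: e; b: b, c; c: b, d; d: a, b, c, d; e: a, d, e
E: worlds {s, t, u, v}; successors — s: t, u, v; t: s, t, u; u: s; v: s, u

Frame correspondent (Sahlqvist): ∀x ∀y ∀z ((xR²y ∧ xRz) → ∃w (yR²w ∧ zR²w)) — i.e. a generalized confluence (Geach) condition.
A: fails — w0R²w4, w0Rw1 but no w with w4R²w and w1R²w.
B: fails — w0R²w4, w0Rw1 but no w with w4R²w and w1R²w.
C: ✓.
D: ✓.
E: ✓.

C, D, E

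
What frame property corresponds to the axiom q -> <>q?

reflexivity: forall x Rxx

Equivalently (dual form): □q → q.
Suppose □q→q is valid. At any x set V(q)={w : Rxw}. Then □q holds at x, so q holds at x, i.e. Rxx.
The converse is a direct semantic check.
So the correspondent is reflexivity.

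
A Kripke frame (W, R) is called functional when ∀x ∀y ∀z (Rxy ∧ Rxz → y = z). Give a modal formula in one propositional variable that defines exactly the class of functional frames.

A defining formula is ◇ψ → □ψ (the CD axiom).
Suppose ◇ψ→□ψ is valid. Take Rxy, Rxz and set V(ψ)={y}. Then ◇ψ at x, so □ψ at x, so ψ at z, i.e. z=y.

◇ψ → □ψ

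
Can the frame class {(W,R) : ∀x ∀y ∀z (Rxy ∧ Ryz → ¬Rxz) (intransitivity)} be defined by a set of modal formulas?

Not definable by any modal formula

Any modally definable frame class is closed under surjective bounded morphisms.
The 3-cycle (worlds 0,1,2 with 0→1→2→0) is intransitive. Mapping every world to a single reflexive point • is a surjective bounded morphism; the reflexive point is not intransitive (R••∧R•• but R••).
So the class is not modally definable.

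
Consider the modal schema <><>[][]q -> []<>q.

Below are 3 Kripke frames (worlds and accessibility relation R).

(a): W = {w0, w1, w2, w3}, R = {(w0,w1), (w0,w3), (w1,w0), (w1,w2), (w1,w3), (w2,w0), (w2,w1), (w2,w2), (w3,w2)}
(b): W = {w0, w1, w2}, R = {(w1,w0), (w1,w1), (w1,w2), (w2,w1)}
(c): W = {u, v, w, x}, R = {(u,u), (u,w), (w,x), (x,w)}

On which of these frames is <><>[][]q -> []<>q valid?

(a)

This is the axiom for a generalized confluence (Geach) condition; its first-order frame correspondent is forall x forall y forall z ((x R^2 y & xRz) -> exists w (y R^2 w & zRw)).
(a): holds.
(b): fails — w1R²w0, w1Rw0 but no w with w0R²w and w0Rw.
(c): fails — uR²w, uRw but no t with wR²t and wRt.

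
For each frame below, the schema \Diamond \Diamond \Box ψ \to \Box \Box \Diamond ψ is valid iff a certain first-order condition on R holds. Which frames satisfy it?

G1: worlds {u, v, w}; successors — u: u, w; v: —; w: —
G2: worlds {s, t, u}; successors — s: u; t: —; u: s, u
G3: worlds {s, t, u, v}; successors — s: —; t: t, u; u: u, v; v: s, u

This is the axiom for a generalized confluence (Geach) condition; its first-order frame correspondent is \forall x \forall y \forall z ((x R^2 y \wedge x R^2 z) \to \exists w (yRw \wedge zRw)).
G1: fails — uR²u, uR²w but no t with uRt and wRt.
G2: holds.
G3: fails — uR²s, uR²s but no w with sRw and sRw.

G2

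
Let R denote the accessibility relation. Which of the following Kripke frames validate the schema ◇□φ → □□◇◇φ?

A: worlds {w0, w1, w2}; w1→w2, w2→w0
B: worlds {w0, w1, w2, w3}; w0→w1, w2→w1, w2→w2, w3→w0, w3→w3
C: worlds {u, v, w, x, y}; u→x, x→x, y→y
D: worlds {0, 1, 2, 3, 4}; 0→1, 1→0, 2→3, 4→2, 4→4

C

The schema corresponds to a generalized confluence (Geach) condition: ∀x ∀y ∀z ((xRy ∧ xR²z) → ∃w (yRw ∧ zR²w)).
A: fails — w1Rw2, w1R²w0 but no w with w2Rw and w0R²w.
B: fails — w2Rw1, w2R²w1 but no w with w1Rw and w1R²w.
C: condition met.
D: fails — 4R2, 4R²2 but no w with 2Rw and 2R²w.
Valid on: C.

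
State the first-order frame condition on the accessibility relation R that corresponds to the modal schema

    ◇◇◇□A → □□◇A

This is a Sahlqvist (Geach-type) schema ◇^3□^1A → □^2◇^1A.
First-order correspondent: ∀x ∀y ∀z ((xR³y ∧ xR²z) → ∃w (yRw ∧ zRw)).

∀x ∀y ∀z ((xR³y ∧ xR²z) → ∃w (yRw ∧ zRw))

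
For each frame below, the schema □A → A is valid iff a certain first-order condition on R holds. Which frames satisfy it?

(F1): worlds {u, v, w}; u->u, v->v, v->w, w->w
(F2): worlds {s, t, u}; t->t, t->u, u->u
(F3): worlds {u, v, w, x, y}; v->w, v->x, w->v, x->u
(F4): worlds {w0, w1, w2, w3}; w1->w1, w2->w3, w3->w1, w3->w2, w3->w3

This is the axiom for reflexivity; its first-order frame correspondent is ∀x Rxx.
(F1): ✓.
(F2): fails — world s does not see itself.
(F3): fails — world u does not see itself.
(F4): fails — world w0 does not see itself.

(F1)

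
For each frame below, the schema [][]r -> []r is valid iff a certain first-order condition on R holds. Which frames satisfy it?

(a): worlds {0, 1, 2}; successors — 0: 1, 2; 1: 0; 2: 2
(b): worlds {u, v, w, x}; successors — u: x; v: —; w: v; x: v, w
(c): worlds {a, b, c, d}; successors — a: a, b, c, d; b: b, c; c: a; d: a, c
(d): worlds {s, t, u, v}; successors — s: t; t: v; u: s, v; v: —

(c)

The schema corresponds to density: forall x forall y (Rxy -> exists z (Rxz & Rzy)).
(a): fails — R01 but no z with R0z and Rz1.
(b): fails — Rxw but no z with Rxz and Rzw.
(c): satisfies the condition.
(d): fails — Rus but no z with Ruz and Rzs.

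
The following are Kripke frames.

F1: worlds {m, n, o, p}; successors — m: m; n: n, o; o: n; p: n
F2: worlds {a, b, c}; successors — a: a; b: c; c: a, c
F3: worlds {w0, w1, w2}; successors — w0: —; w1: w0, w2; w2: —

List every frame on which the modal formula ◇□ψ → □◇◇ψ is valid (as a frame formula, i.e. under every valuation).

F1, F2

Frame correspondent (Sahlqvist): ∀x ∀y ∀z ((xRy ∧ xRz) → ∃w (yRw ∧ zR²w)) — i.e. a generalized confluence (Geach) condition.
F1: ✓.
F2: ✓.
F3: fails — w1Rw0, w1Rw0 but no w with w0Rw and w0R²w.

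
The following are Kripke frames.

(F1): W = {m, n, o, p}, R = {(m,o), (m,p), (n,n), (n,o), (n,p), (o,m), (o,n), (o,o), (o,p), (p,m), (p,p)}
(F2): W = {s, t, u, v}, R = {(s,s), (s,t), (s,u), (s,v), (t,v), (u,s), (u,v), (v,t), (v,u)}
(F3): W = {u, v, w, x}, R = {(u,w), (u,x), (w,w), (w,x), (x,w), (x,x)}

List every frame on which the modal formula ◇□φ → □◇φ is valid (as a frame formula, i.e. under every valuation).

Frame correspondent (Sahlqvist): ∀x ∀y ∀z (Rxy ∧ Rxz → ∃w (Ryw ∧ Rzw)) — i.e. convergence.
(F1): condition met.
(F2): fails — Rsv and Rsu but v and u have no common successor.
(F3): condition met.
Valid on: (F1), (F3).

(F1), (F3)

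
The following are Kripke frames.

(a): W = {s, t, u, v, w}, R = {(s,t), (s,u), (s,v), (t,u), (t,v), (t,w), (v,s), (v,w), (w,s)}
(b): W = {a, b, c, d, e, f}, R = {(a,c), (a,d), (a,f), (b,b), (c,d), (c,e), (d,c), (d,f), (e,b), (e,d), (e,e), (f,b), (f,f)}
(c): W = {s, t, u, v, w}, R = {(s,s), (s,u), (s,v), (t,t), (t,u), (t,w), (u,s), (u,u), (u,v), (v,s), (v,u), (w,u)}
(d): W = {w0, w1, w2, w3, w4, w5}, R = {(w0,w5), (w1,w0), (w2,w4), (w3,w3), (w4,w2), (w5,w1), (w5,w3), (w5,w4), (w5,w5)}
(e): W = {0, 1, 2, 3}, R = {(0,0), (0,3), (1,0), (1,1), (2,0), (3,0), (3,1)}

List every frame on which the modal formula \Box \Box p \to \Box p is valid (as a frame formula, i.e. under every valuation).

(c), (e)

Frame correspondent (Sahlqvist): \forall x \forall y (Rxy \to \exists z (Rxz \wedge Rzy)) — i.e. density.
(a): fails — Rtv but no z with Rtz and Rzv.
(b): fails — Rdc but no z with Rdz and Rzc.
(c): satisfies the condition.
(d): fails — Rw1w0 but no z with Rw1z and Rzw0.
(e): satisfies the condition.
Valid on: (c), (e).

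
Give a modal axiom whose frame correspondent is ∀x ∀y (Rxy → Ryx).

This is symmetry; the standard corresponding axiom is B: q → □◇q.
Suppose q→□◇q is valid. Take Rxy and set V(q)={x}. Then q at x, so □◇q at x, so ◇q at y, so some z with Ryz has q; z=x, i.e. Ryx.

q → □◇q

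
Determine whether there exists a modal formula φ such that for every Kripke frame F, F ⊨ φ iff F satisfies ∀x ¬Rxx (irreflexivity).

No — not modally definable

If a class were modally definable it would be closed under surjective bounded morphisms (Goldblatt–Thomason).
The 4-cycle (worlds 0,1,2,3 with 0→1→2→3→0) is irreflexive, and the map sending every world to a single reflexive point • is a surjective bounded morphism (forth: every edge maps to (•,•); back: every world has a successor). So any modal formula valid on the 4-cycle is also valid on the reflexive point, which is not irreflexive.
So the class is not modally definable.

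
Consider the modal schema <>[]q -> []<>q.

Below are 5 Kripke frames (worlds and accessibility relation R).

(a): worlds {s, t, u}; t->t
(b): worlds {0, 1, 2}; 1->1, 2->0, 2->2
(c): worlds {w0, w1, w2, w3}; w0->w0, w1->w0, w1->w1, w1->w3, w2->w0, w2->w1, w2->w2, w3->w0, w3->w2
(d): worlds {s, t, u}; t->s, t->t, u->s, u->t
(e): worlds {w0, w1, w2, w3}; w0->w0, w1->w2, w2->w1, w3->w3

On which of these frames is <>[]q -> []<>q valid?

The schema corresponds to convergence: forall x forall y forall z (Rxy & Rxz -> exists w (Ryw & Rzw)).
(a): satisfies the condition.
(b): fails — R22 and R20 but 2 and 0 have no common successor.
(c): satisfies the condition.
(d): fails — Rtt and Rts but t and s have no common successor.
(e): satisfies the condition.

(a), (c), (e)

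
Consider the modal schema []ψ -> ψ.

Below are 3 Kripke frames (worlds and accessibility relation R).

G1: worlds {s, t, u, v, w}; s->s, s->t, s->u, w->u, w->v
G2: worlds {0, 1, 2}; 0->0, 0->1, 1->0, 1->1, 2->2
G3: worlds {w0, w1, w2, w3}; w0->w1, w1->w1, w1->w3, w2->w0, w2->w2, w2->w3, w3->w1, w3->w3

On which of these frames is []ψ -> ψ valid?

Frame correspondent (Sahlqvist): forall x Rxx — i.e. reflexivity.
G1: fails — world t does not see itself.
G2: satisfies the condition.
G3: fails — world w0 does not see itself.

G2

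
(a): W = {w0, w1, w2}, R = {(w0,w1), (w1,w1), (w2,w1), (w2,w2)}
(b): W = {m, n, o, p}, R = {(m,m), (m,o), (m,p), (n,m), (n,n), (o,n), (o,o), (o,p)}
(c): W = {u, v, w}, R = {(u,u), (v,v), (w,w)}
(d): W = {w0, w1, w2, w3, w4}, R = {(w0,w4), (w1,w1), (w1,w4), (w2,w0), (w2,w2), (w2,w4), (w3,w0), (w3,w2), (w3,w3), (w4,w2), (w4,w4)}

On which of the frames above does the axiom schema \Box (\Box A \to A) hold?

This is the axiom for shift-reflexivity; its first-order frame correspondent is \forall x \forall y (Rxy \to Ryy).
(a): satisfies the condition.
(b): fails — Rop but not Rpp.
(c): satisfies the condition.
(d): fails — Rw3w0 but not Rw0w0.
Valid on: (a), (c).

(a), (c)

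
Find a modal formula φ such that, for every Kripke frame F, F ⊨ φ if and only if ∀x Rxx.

□r → r

A defining formula is □r → r (the T axiom).
Suppose □r→r is valid. At any x set V(r)={w : Rxw}. Then □r holds at x, so r holds at x, i.e. Rxx.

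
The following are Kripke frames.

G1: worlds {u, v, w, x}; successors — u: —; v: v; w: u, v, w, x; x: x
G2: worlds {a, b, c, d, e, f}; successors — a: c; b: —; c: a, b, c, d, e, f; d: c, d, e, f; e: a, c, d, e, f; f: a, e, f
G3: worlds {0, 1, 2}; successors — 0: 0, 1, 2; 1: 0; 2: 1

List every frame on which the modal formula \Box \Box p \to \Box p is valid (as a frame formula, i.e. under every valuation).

G1, G2

This is the axiom for density; its first-order frame correspondent is \forall x \forall y (Rxy \to \exists z (Rxz \wedge Rzy)).
G1: ✓.
G2: ✓.
G3: fails — R21 but no z with R2z and Rz1.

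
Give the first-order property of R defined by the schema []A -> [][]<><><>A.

forall x forall z (x R^2 z -> exists w (xRw & z R^3 w))

This is a Sahlqvist (Geach-type) schema ◇^0□^1A → □^2◇^3A.
First-order correspondent: forall x forall z (x R^2 z -> exists w (xRw & z R^3 w)).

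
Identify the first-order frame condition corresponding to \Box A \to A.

Reflexivity

This is the T axiom.
It corresponds to reflexivity: \forall x Rxx.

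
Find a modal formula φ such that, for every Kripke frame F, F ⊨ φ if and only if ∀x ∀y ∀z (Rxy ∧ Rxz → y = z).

The condition is partial functionality. The CD schema ◇q → □q defines it.
Suppose ◇q→□q is valid. Take Rxy, Rxz and set V(q)={y}. Then ◇q at x, so □q at x, so q at z, i.e. z=y.

◇q → □q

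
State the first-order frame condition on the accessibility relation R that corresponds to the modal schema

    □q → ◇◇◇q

This is a Sahlqvist (Geach-type) schema ◇^0□^1q → □^0◇^3q.
Minimal-valuation argument: fix x; take any y with xR^0y and any z with xR^0z. Set V(q) to the set of worlds R-reachable from y in exactly 1 step. Then □^1q holds at y, so the antecedent holds at x; validity forces ◇^3q at z, giving a w with zR^3w and yR^1w.
First-order correspondent: ∀x ∃w (xRw ∧ xR³w).

∀x ∃w (xRw ∧ xR³w)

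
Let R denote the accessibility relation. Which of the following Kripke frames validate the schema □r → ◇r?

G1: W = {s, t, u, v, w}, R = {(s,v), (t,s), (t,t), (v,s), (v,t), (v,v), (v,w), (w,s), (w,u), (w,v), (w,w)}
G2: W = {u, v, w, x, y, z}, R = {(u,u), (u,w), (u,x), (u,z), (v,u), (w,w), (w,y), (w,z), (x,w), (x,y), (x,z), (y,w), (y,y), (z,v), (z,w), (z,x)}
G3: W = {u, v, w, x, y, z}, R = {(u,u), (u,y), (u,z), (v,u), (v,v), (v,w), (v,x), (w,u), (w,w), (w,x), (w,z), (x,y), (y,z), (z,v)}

G2, G3

This is the axiom for seriality; its first-order frame correspondent is ∀x ∃y Rxy.
G1: fails — world u has no successor.
G2: condition met.
G3: condition met.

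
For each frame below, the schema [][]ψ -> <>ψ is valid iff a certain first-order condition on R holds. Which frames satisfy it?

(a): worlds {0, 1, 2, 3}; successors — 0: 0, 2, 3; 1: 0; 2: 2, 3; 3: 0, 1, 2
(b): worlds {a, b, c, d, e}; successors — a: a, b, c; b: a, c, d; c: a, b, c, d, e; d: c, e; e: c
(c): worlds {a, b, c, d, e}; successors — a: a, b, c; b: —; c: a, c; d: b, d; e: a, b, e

The schema corresponds to a generalized confluence (Geach) condition: forall x exists w (x R^2 w & xRw).
(a): satisfies the condition.
(b): satisfies the condition.
(c): fails — at b but no w with bR²w and bRw.

(a), (b)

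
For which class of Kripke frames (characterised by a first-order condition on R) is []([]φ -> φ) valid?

shift-reflexivity

This schema is the T□ axiom.
It corresponds to shift-reflexivity: forall x forall y (Rxy -> Ryy).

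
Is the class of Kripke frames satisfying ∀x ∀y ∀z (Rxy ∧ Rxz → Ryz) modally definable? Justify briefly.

This is a Sahlqvist condition; the 5 axiom ◇p → □◇p defines it.
Suppose ◇p→□◇p is valid. Take Rxy, Rxz and set V(p)={y}. Then ◇p at x, so □◇p at x, so ◇p at z, so some w with Rzw has p; w=y, i.e. Rzy. By symmetry of the argument, Ryz.

Definable; ◇p → □◇p defines it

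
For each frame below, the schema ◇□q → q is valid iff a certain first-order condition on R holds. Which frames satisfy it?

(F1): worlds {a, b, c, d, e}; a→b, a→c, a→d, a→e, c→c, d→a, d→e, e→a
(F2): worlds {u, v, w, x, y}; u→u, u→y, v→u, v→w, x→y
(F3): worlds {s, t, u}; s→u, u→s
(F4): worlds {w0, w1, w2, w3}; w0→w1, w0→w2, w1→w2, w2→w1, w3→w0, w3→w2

(F3)

Frame correspondent (Sahlqvist): ∀x ∀y (Rxy → Ryx) — i.e. symmetry.
(F1): fails — Rde but not Red.
(F2): fails — Rvw but not Rwv.
(F3): ✓.
(F4): fails — Rw3w2 but not Rw2w3.
Valid on: (F3).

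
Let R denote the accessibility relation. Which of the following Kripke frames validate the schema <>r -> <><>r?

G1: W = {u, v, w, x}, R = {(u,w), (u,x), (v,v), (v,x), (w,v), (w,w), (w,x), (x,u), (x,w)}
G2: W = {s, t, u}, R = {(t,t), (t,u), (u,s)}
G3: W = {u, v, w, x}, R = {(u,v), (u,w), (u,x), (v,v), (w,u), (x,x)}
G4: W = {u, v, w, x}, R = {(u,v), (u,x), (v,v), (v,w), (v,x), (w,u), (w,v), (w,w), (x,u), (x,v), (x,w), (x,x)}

The schema corresponds to a generalized confluence (Geach) condition: forall x forall y (xRy -> exists w (y = w & x R^2 w)).
G1: fails — xRu but no t with u=t and xR²t.
G2: fails — uRs but no w with s=w and uR²w.
G3: fails — uRw but no t with w=t and uR²t.
G4: holds.
Valid on: G4.

G4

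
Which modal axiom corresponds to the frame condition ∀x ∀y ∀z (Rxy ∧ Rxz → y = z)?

A defining formula is ◇q → □q (the CD axiom).
Suppose ◇q→□q is valid. Take Rxy, Rxz and set V(q)={y}. Then ◇q at x, so □q at x, so q at z, i.e. z=y.

◇q → □q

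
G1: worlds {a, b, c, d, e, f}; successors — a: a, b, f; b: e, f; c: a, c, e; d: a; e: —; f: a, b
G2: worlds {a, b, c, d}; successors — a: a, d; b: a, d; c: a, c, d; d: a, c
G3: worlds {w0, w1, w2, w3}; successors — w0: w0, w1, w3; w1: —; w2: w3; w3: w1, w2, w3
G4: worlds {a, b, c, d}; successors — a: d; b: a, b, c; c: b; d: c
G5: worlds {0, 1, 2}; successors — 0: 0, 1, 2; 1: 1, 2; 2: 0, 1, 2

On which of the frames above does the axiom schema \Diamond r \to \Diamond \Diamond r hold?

G2, G3, G5

This is the axiom for a generalized confluence (Geach) condition; its first-order frame correspondent is \forall x \forall y (xRy \to \exists w (y = w \wedge x R^2 w)).
G1: fails — bRe but no w with e=w and bR²w.
G2: ✓.
G3: ✓.
G4: fails — aRd but no w with d=w and aR²w.
G5: ✓.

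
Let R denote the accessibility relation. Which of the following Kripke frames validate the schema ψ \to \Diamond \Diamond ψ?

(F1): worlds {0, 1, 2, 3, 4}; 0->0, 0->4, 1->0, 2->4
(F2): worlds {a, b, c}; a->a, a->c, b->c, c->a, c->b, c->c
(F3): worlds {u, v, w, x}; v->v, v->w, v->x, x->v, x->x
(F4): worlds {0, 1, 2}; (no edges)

(F2)

This is the axiom for a generalized confluence (Geach) condition; its first-order frame correspondent is \forall x \exists w (x = w \wedge x R^2 w).
(F1): fails — at 1 but no w with 1=w and 1R²w.
(F2): ✓.
(F3): fails — at u but no t with u=t and uR²t.
(F4): fails — at 0 but no w with 0=w and 0R²w.
Valid on: (F2).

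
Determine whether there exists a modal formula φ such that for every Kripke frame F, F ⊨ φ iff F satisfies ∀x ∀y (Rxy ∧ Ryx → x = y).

Modal frame validity is preserved under surjective bounded morphisms.
The 8-cycle (worlds 0,1,2,3,4,5,6,7 with 0→1→2→3→4→5→6→7→0) is antisymmetric. Sending even-indexed worlds to s and odd-indexed worlds to t is a surjective bounded morphism onto the two-world frame with s↔t, which is not antisymmetric.
Hence antisymmetry is not modally definable.

Not definable by any modal formula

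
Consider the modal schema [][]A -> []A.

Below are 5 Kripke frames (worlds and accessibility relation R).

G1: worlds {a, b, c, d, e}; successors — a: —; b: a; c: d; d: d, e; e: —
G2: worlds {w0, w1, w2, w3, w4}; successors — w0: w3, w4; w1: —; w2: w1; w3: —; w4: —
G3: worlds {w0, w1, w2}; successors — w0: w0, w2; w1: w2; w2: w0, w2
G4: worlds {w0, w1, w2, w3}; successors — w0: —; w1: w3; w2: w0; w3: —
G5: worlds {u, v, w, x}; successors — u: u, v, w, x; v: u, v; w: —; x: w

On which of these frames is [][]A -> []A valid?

G3

This is the axiom for density; its first-order frame correspondent is forall x forall y (Rxy -> exists z (Rxz & Rzy)).
G1: fails — Rba but no z with Rbz and Rza.
G2: fails — Rw0w3 but no z with Rw0z and Rzw3.
G3: ✓.
G4: fails — Rw2w0 but no z with Rw2z and Rzw0.
G5: fails — Rxw but no z with Rxz and Rzw.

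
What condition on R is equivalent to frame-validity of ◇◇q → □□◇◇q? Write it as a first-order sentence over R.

∀x ∀y ∀z ((xR²y ∧ xR²z) → ∃w (y = w ∧ zR²w))

This is a Sahlqvist (Geach-type) schema ◇^2□^0q → □^2◇^2q.
Minimal-valuation argument: fix x; take any y with xR^2y and any z with xR^2z. Set V(q) to the set of worlds R-reachable from y in exactly 0 steps. Then □^0q holds at y, so the antecedent holds at x; validity forces ◇^2q at z, giving a w with zR^2w and yR^0w.
First-order correspondent: ∀x ∀y ∀z ((xR²y ∧ xR²z) → ∃w (y = w ∧ zR²w)).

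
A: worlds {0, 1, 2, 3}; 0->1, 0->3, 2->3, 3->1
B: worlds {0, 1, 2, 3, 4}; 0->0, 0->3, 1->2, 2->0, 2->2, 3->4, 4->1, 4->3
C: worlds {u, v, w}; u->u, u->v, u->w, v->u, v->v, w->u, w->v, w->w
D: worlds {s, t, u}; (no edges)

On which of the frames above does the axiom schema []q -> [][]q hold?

Frame correspondent (Sahlqvist): forall x forall y forall z (Rxy & Ryz -> Rxz) — i.e. transitivity.
A: fails — R23 and R31 but not R21.
B: fails — R34 and R43 but not R33.
C: fails — Rvu and Ruw but not Rvw.
D: satisfies the condition.
Valid on: D.

D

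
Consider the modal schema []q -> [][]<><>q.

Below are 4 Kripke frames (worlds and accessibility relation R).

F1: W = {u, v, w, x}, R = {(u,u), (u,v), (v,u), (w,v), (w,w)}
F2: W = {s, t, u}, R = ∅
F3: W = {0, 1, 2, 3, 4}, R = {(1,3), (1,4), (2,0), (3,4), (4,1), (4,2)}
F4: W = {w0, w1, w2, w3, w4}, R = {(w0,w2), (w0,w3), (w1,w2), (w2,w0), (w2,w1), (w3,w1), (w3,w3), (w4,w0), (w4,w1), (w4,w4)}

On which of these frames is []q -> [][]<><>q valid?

F1, F2

Frame correspondent (Sahlqvist): forall x forall z (x R^2 z -> exists w (xRw & z R^2 w)) — i.e. a generalized confluence (Geach) condition.
F1: ✓.
F2: ✓.
F3: fails — 1R²2 but no w with 1Rw and 2R²w.
F4: fails — w0R²w1 but no w with w0Rw and w1R²w.
Valid on: F1, F2.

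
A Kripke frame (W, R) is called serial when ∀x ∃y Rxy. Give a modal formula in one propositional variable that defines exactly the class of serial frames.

The condition is seriality. The D schema □p → ◇p defines it.
Suppose □p→◇p is valid. At any x set V(p)=W. Then □p at x, so ◇p at x, so x has a successor.

□p → ◇p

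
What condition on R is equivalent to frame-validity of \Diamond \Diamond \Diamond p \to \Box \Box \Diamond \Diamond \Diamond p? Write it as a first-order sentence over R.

This is a Sahlqvist (Geach-type) schema ◇^3□^0p → □^2◇^3p.
First-order correspondent: \forall x \forall y \forall z ((x R^3 y \wedge x R^2 z) \to \exists w (y = w \wedge z R^3 w)).

\forall x \forall y \forall z ((x R^3 y \wedge x R^2 z) \to \exists w (y = w \wedge z R^3 w))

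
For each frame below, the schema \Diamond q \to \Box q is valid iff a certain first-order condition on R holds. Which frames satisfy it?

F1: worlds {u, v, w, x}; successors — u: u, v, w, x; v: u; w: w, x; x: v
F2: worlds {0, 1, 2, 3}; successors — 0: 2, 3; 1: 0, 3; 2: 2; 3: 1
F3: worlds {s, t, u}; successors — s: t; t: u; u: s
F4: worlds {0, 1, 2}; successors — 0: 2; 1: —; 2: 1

F3, F4

The schema corresponds to partial functionality: \forall x \forall y \forall z (Rxy \wedge Rxz \to y = z).
F1: fails — u sees both u and v.
F2: fails — 0 sees both 2 and 3.
F3: condition met.
F4: condition met.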